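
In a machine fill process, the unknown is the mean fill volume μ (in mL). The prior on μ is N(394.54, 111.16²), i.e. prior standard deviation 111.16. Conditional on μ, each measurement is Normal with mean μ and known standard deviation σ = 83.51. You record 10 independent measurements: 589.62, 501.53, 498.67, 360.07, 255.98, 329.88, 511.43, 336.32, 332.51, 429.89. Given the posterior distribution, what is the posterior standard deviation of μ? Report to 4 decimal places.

25.6931

For Normal data with known variance σ², a Normal(μ₀, σ₀²) prior on μ is conjugate. Posterior precision = 1/σ₀² + n/σ²; posterior mean is the precision-weighted average of μ₀ and x̄.
σ₀² = 111.16² = 12356.5456, σ² = 83.51² = 6973.9201; σ² + n·σ₀² = 6973.9201 + 10·12356.5456 = 130539.3761.
Posterior precision = 1/σ₀² + n/σ² = 1/12356.5456 + 10/6973.9201 = (σ² + n·σ₀²)/(σ₀²σ²) = 130539.3761/(12356.5456·6973.9201); posterior variance σₙ² = σ₀²σ²/(σ² + n·σ₀²) = 12356.5456·6973.9201/130539.3761 = 660.134622.
Posterior SD = √σₙ² = √(12356.5456·6973.9201/130539.3761) = 25.6931.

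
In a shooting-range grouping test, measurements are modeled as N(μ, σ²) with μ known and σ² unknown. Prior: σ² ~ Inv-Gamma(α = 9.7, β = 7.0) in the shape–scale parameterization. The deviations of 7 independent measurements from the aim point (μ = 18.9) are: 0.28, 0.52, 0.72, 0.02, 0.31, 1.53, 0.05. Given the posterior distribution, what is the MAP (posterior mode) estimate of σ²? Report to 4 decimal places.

0.6094

With known mean μ and an Inverse-Gamma(α, β) prior on σ², the Normal likelihood is conjugate: posterior is Inv-Gamma(α + n/2, β + Σ(xᵢ−μ)²/2).
Σ(xᵢ−μ)² = (0.28)² + (0.52)² + (0.72)² + (0.02)² + (0.31)² + (1.53)² + (0.05)² = 3.3071.
Posterior: Inv-Gamma(9.7 + 7/2, 7.0 + 3.3071/2) = Inv-Gamma(13.20, 8.65355).
Mode = β/(α+1) = 8.65355/14.20 = 0.6094.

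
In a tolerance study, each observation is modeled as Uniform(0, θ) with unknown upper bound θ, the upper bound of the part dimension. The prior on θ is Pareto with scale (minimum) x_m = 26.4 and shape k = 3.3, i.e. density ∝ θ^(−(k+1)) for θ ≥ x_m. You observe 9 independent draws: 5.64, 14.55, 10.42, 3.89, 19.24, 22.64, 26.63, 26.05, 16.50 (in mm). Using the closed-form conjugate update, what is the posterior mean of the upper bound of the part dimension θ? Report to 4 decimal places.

A Pareto(scale x_m, shape k) prior on the upper bound θ of Uniform(0, θ) is conjugate: posterior is Pareto(max(x_m, max xᵢ), k + n).
Sample maximum = 26.63; prior scale x_m = 26.4 → posterior scale = max = 26.63.
Posterior shape = 3.3 + 9 = 12.3.
E[θ|data] = k·x_m/(k−1) = 12.3·26.63/11.3 = 28.9866.

28.9866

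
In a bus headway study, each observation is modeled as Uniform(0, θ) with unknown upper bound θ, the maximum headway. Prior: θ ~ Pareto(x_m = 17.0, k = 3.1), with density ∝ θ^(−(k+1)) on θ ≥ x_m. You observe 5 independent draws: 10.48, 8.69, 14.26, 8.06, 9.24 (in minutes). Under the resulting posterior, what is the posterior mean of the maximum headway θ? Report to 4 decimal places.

19.3944

A Pareto(scale x_m, shape k) prior on the upper bound θ of Uniform(0, θ) is conjugate: posterior is Pareto(max(x_m, max xᵢ), k + n).
Sample maximum = 14.26; prior scale x_m = 17.0 → posterior scale = max = 17.00.
Posterior shape = 3.1 + 5 = 8.1.
E[θ|data] = k·x_m/(k−1) = 8.1·17.00/7.1 = 19.3944.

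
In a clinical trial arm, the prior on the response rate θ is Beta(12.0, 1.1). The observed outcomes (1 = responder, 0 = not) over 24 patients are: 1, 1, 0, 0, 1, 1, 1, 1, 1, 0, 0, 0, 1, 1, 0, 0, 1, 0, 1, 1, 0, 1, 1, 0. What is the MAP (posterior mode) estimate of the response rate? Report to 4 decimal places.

The Beta prior is conjugate to a Binomial/Bernoulli likelihood; the update adds successes to α and failures to β.
Posterior: Beta(α+k, β+n−k) = Beta(12.0+14, 1.1+10) = Beta(26.0, 11.1).
Mode of Beta(a,b) for a,b>1 is (a−1)/(a+b−2) = 25.0/35.1 = 0.7123.

0.7123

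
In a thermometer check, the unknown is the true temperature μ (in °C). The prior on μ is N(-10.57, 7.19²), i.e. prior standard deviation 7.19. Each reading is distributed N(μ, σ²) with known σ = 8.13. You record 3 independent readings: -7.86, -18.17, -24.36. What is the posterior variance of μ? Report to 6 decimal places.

For Normal data with known variance σ², a Normal(μ₀, σ₀²) prior on μ is conjugate. Posterior precision = 1/σ₀² + n/σ²; posterior mean is the precision-weighted average of μ₀ and x̄.
σ₀² = 7.19² = 51.6961, σ² = 8.13² = 66.0969; σ² + n·σ₀² = 66.0969 + 3·51.6961 = 221.1852.
Posterior precision = 1/σ₀² + n/σ² = 1/51.6961 + 3/66.0969 = (σ² + n·σ₀²)/(σ₀²σ²) = 221.1852/(51.6961·66.0969); posterior variance σₙ² = σ₀²σ²/(σ² + n·σ₀²) = 51.6961·66.0969/221.1852 = 15.448375.

15.448375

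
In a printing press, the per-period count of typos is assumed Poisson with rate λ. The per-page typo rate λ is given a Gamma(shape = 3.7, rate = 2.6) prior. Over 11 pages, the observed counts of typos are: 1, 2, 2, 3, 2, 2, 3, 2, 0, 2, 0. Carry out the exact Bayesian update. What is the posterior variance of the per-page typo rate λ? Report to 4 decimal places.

With a Gamma(shape α, rate β) prior, the Poisson likelihood is conjugate: the posterior is Gamma(α + ΣXᵢ, β + n).
Sum of counts S = 19 over n = 11 pages.
Posterior: Gamma(α+S, β+n) = Gamma(3.7+19, 2.6+11) = Gamma(22.7, 13.6).
Var = α/β² = 22.7/13.6² = 0.1227.

0.1227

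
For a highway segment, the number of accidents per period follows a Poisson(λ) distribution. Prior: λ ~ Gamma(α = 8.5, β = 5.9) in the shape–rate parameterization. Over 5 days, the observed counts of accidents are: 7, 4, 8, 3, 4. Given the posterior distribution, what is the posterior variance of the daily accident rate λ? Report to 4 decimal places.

0.2904

With a Gamma(shape α, rate β) prior, the Poisson likelihood is conjugate: the posterior is Gamma(α + ΣXᵢ, β + n).
Sum of counts S = 26 over n = 5 days.
Posterior: Gamma(α+S, β+n) = Gamma(8.5+26, 5.9+5) = Gamma(34.5, 10.9).
Var = α/β² = 34.5/10.9² = 0.2904.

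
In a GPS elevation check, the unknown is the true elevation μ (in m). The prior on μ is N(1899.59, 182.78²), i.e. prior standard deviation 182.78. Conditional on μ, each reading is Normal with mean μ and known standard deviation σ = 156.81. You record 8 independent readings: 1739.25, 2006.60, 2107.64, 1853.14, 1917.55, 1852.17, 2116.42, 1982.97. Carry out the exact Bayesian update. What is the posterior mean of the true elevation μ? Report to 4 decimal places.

For Normal data with known variance σ², a Normal(μ₀, σ₀²) prior on μ is conjugate. Posterior precision = 1/σ₀² + n/σ²; posterior mean is the precision-weighted average of μ₀ and x̄.
Σxᵢ = 1739.25 + 2006.60 + 2107.64 + 1853.14 + 1917.55 + 1852.17 + 2116.42 + 1982.97 = 15575.74, so n·x̄ = 15575.74.
σ₀² = 182.78² = 33408.5284, σ² = 156.81² = 24589.3761; σ² + n·σ₀² = 24589.3761 + 8·33408.5284 = 291857.6033.
Posterior mean = (μ₀/σ₀² + n·x̄/σ²)/(1/σ₀² + n/σ²) = (σ²·μ₀ + σ₀²·n·x̄)/(σ² + n·σ₀²) = (24589.3761·1899.59 + 33408.5284·15575.74)/291857.6033 = 567072285.086815/291857.6033 = 1942.9759.

1942.9759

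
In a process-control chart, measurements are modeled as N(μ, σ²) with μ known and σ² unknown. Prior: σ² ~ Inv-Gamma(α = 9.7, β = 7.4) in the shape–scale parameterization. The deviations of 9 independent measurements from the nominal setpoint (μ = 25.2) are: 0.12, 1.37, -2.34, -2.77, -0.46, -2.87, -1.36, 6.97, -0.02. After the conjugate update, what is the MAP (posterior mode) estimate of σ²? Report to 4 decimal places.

With known mean μ and an Inverse-Gamma(α, β) prior on σ², the Normal likelihood is conjugate: posterior is Inv-Gamma(α + n/2, β + Σ(xᵢ−μ)²/2).
Σ(xᵢ−μ)² = (0.12)² + (1.37)² + (-2.34)² + (-2.77)² + (-0.46)² + (-2.87)² + (-1.36)² + (6.97)² + (-0.02)² = 73.9192.
Posterior: Inv-Gamma(9.7 + 9/2, 7.4 + 73.9192/2) = Inv-Gamma(14.20, 44.35960).
Mode = β/(α+1) = 44.35960/15.20 = 2.9184.

2.9184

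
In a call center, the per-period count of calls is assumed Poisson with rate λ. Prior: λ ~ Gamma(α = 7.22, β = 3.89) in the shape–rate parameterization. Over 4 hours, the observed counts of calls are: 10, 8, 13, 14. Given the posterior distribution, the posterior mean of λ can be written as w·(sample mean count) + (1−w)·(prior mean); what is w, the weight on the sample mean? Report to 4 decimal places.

0.5070

With a Gamma(shape α, rate β) prior, the Poisson likelihood is conjugate: the posterior is Gamma(α + ΣXᵢ, β + n).
Posterior mean = (α₀+S)/(β₀+n) = [n/(β₀+n)]·(S/n) + [β₀/(β₀+n)]·(α₀/β₀), so only n and β₀ enter the weight.
Weight on data w = n/(β₀+n) = 4/(3.89+4) = 4/7.89 = 0.5070.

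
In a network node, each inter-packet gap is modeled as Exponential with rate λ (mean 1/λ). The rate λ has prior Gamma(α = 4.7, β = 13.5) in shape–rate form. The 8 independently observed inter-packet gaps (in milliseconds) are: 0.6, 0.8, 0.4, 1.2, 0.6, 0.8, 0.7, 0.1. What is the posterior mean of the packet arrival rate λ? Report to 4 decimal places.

0.6791

With a Gamma(shape α, rate β) prior on the exponential rate λ, the posterior after n observations with total T = Σxᵢ is Gamma(α+n, β+T).
Sum of observations T = 5.2 milliseconds; n = 8.
Posterior: Gamma(4.7+8, 13.5+5.2) = Gamma(12.7, 18.7).
Posterior mean of λ = α/β = 12.7/18.7 = 0.6791.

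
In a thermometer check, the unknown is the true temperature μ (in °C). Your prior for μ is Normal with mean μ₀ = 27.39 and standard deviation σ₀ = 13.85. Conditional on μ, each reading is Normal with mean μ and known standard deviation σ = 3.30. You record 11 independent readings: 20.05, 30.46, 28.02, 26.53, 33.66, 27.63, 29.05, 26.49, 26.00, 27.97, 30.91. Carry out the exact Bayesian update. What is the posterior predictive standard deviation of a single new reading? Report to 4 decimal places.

3.4460

For Normal data with known variance σ², a Normal(μ₀, σ₀²) prior on μ is conjugate. Posterior precision = 1/σ₀² + n/σ²; posterior mean is the precision-weighted average of μ₀ and x̄.
σ₀² = 13.85² = 191.8225, σ² = 3.30² = 10.89; σ² + n·σ₀² = 10.89 + 11·191.8225 = 2120.9375.
Posterior precision = 1/σ₀² + n/σ² = 1/191.8225 + 11/10.89 = (σ² + n·σ₀²)/(σ₀²σ²) = 2120.9375/(191.8225·10.89); posterior variance σₙ² = σ₀²σ²/(σ² + n·σ₀²) = 191.8225·10.89/2120.9375 = 0.984917.
Predictive variance for one new observation = σₙ² + σ² = 191.8225·10.89/2120.9375 + 10.89 = σ²·(σ₀² + 2120.9375)/2120.9375 = 10.89·2312.76/2120.9375 = 11.874917; SD = √(10.89·2312.76/2120.9375) = 3.4460.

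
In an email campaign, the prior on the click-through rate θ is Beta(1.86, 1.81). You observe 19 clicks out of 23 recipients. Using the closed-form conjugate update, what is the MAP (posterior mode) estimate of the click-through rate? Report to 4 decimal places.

0.8050

The Beta prior is conjugate to a Binomial/Bernoulli likelihood; the update adds successes to α and failures to β.
Posterior: Beta(α+k, β+n−k) = Beta(1.86+19, 1.81+4) = Beta(20.86, 5.81).
Mode of Beta(a,b) for a,b>1 is (a−1)/(a+b−2) = 19.86/24.67 = 0.8050.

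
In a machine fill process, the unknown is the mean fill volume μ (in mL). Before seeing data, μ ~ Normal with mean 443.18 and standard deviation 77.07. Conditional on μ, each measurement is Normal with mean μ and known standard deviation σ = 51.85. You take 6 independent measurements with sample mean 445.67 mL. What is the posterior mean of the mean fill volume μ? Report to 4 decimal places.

For Normal data with known variance σ², a Normal(μ₀, σ₀²) prior on μ is conjugate. Posterior precision = 1/σ₀² + n/σ²; posterior mean is the precision-weighted average of μ₀ and x̄.
n·x̄ = 6·445.67 = 2674.02.
σ₀² = 77.07² = 5939.7849, σ² = 51.85² = 2688.4225; σ² + n·σ₀² = 2688.4225 + 6·5939.7849 = 38327.1319.
Posterior mean = (μ₀/σ₀² + n·x̄/σ²)/(1/σ₀² + n/σ²) = (σ²·μ₀ + σ₀²·n·x̄)/(σ² + n·σ₀²) = (2688.4225·443.18 + 5939.7849·2674.02)/38327.1319 = 17074558.701848/38327.1319 = 445.4953.

445.4953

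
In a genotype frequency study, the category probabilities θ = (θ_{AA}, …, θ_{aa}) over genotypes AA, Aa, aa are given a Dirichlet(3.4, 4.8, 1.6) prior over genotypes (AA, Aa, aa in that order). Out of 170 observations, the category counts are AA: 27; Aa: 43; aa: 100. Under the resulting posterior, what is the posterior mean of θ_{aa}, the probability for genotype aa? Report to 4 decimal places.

The Dirichlet prior is conjugate to the Multinomial likelihood: each posterior αⱼ = prior αⱼ + observed count nⱼ.
Posterior concentration: (30.4, 47.8, 101.6), total = 179.8.
E[θ_{aa}|data] = α_{aa}/Σα = 101.6/179.8 = 0.5651.

0.5651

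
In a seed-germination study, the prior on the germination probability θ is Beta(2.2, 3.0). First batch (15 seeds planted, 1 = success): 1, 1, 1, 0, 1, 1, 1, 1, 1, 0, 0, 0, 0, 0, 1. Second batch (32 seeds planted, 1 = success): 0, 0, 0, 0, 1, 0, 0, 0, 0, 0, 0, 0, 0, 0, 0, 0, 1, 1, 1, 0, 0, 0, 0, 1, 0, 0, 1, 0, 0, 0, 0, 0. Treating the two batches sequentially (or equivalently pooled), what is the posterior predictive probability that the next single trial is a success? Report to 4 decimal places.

0.3295

The Beta prior is conjugate to a Binomial/Bernoulli likelihood; the update adds successes to α and failures to β.
After batch 1: Beta(2.2+9, 3.0+6) = Beta(11.2, 9.0).
After batch 2: Beta(11.2+6, 9.0+26) = Beta(17.2, 35.0).
For a single future Bernoulli trial, P(success | data) = α/(α+β) = 0.3295.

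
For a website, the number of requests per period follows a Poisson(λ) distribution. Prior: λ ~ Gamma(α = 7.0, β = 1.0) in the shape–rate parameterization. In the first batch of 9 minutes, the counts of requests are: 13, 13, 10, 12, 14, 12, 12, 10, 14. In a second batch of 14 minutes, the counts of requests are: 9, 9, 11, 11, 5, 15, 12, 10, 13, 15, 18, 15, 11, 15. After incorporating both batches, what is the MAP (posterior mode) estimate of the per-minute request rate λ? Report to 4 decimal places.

11.8750

With a Gamma(shape α, rate β) prior, the Poisson likelihood is conjugate: the posterior is Gamma(α + ΣXᵢ, β + n).
Batch 1: sum of counts S = 110 over n = 9 minutes.
After batch 1: Gamma(α+S, β+n) = Gamma(7.0+110, 1.0+9) = Gamma(117.0, 10.0).
Batch 2: sum of counts S = 169 over n = 14 minutes.
After batch 2: Gamma(α+S, β+n) = Gamma(117.0+169, 10.0+14) = Gamma(286.0, 24.0).
Mode of Gamma(α,β) for α≥1 is (α−1)/β = 285.0/24.0 = 11.8750.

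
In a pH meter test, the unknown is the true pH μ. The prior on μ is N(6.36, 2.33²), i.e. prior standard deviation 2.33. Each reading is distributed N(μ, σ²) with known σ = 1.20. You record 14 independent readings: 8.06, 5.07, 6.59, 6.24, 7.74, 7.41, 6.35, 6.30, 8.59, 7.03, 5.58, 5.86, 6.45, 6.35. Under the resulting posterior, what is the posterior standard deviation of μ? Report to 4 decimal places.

For Normal data with known variance σ², a Normal(μ₀, σ₀²) prior on μ is conjugate. Posterior precision = 1/σ₀² + n/σ²; posterior mean is the precision-weighted average of μ₀ and x̄.
σ₀² = 2.33² = 5.4289, σ² = 1.20² = 1.44; σ² + n·σ₀² = 1.44 + 14·5.4289 = 77.4446.
Posterior precision = 1/σ₀² + n/σ² = 1/5.4289 + 14/1.44 = (σ² + n·σ₀²)/(σ₀²σ²) = 77.4446/(5.4289·1.44); posterior variance σₙ² = σ₀²σ²/(σ² + n·σ₀²) = 5.4289·1.44/77.4446 = 0.100945.
Posterior SD = √σₙ² = √(5.4289·1.44/77.4446) = 0.3177.

0.3177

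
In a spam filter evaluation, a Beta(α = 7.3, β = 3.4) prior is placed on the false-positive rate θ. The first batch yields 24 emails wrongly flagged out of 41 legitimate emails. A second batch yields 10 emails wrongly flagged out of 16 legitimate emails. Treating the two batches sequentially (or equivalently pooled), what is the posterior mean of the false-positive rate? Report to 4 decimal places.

0.6100

The Beta prior is conjugate to a Binomial/Bernoulli likelihood; the update adds successes to α and failures to β.
After batch 1: Beta(7.3+24, 3.4+17) = Beta(31.3, 20.4).
After batch 2: Beta(31.3+10, 20.4+6) = Beta(41.3, 26.4).
Posterior mean = α/(α+β) = 41.3/67.7 = 0.6100.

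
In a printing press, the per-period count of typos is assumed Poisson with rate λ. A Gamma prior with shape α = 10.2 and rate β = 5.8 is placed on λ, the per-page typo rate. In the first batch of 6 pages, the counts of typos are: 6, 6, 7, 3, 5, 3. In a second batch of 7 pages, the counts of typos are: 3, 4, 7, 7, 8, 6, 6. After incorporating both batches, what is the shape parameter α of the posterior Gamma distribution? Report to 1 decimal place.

81.2

With a Gamma(shape α, rate β) prior, the Poisson likelihood is conjugate: the posterior is Gamma(α + ΣXᵢ, β + n).
Batch 1: sum of counts S = 30 over n = 6 pages.
After batch 1: Gamma(α+S, β+n) = Gamma(10.2+30, 5.8+6) = Gamma(40.2, 11.8).
Batch 2: sum of counts S = 41 over n = 7 pages.
After batch 2: Gamma(α+S, β+n) = Gamma(40.2+41, 11.8+7) = Gamma(81.2, 18.8).
Posterior α = 81.2.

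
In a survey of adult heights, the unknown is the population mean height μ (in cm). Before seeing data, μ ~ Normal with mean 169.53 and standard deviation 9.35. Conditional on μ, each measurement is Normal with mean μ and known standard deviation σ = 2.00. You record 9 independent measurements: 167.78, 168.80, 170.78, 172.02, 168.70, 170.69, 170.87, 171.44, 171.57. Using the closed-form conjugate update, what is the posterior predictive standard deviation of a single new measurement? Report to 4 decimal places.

For Normal data with known variance σ², a Normal(μ₀, σ₀²) prior on μ is conjugate. Posterior precision = 1/σ₀² + n/σ²; posterior mean is the precision-weighted average of μ₀ and x̄.
σ₀² = 9.35² = 87.4225, σ² = 2.00² = 4; σ² + n·σ₀² = 4 + 9·87.4225 = 790.8025.
Posterior precision = 1/σ₀² + n/σ² = 1/87.4225 + 9/4 = (σ² + n·σ₀²)/(σ₀²σ²) = 790.8025/(87.4225·4); posterior variance σₙ² = σ₀²σ²/(σ² + n·σ₀²) = 87.4225·4/790.8025 = 0.442196.
Predictive variance for one new observation = σₙ² + σ² = 87.4225·4/790.8025 + 4 = σ²·(σ₀² + 790.8025)/790.8025 = 4·878.225/790.8025 = 4.442196; SD = √(4·878.225/790.8025) = 2.1077.

2.1077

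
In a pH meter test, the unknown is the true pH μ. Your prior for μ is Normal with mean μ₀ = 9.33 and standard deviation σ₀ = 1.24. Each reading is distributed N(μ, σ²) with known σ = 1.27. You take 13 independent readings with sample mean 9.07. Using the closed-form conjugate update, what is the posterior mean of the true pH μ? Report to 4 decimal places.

For Normal data with known variance σ², a Normal(μ₀, σ₀²) prior on μ is conjugate. Posterior precision = 1/σ₀² + n/σ²; posterior mean is the precision-weighted average of μ₀ and x̄.
n·x̄ = 13·9.07 = 117.91.
σ₀² = 1.24² = 1.5376, σ² = 1.27² = 1.6129; σ² + n·σ₀² = 1.6129 + 13·1.5376 = 21.6017.
Posterior mean = (μ₀/σ₀² + n·x̄/σ²)/(1/σ₀² + n/σ²) = (σ²·μ₀ + σ₀²·n·x̄)/(σ² + n·σ₀²) = (1.6129·9.33 + 1.5376·117.91)/21.6017 = 196.346773/21.6017 = 9.0894.

9.0894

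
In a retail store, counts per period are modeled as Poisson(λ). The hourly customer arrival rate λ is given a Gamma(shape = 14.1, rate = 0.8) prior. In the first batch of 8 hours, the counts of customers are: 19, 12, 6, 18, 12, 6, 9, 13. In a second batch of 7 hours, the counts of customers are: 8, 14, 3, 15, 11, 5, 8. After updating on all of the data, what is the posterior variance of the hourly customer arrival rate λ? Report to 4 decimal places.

0.6934

With a Gamma(shape α, rate β) prior, the Poisson likelihood is conjugate: the posterior is Gamma(α + ΣXᵢ, β + n).
Batch 1: sum of counts S = 95 over n = 8 hours.
After batch 1: Gamma(α+S, β+n) = Gamma(14.1+95, 0.8+8) = Gamma(109.1, 8.8).
Batch 2: sum of counts S = 64 over n = 7 hours.
After batch 2: Gamma(α+S, β+n) = Gamma(109.1+64, 8.8+7) = Gamma(173.1, 15.8).
Var = α/β² = 173.1/15.8² = 0.6934.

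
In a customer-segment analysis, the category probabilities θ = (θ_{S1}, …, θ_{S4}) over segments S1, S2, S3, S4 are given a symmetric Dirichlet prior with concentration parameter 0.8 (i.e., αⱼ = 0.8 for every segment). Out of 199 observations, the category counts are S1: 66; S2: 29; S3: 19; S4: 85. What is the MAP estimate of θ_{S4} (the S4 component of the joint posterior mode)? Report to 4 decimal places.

0.4279

The Dirichlet prior is conjugate to the Multinomial likelihood: each posterior αⱼ = prior αⱼ + observed count nⱼ.
Posterior concentration: (66.8, 29.8, 19.8, 85.8), total = 202.2.
Joint mode component: (α_{S4}−1)/(Σα−K) = 84.8/198.2 = 0.4279.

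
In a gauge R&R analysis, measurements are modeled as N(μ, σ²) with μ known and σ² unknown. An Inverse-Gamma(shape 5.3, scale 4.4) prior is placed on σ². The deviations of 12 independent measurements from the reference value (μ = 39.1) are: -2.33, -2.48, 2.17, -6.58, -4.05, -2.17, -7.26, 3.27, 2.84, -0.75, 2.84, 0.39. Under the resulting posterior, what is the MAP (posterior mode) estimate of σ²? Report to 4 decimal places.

6.9001

With known mean μ and an Inverse-Gamma(α, β) prior on σ², the Normal likelihood is conjugate: posterior is Inv-Gamma(α + n/2, β + Σ(xᵢ−μ)²/2).
Σ(xᵢ−μ)² = (-2.33)² + (-2.48)² + (2.17)² + (-6.58)² + (-4.05)² + (-2.17)² + (-7.26)² + (3.27)² + (2.84)² + (-0.75)² + (2.84)² + (0.39)² = 160.9423.
Posterior: Inv-Gamma(5.3 + 12/2, 4.4 + 160.9423/2) = Inv-Gamma(11.30, 84.87115).
Mode = β/(α+1) = 84.87115/12.30 = 6.9001.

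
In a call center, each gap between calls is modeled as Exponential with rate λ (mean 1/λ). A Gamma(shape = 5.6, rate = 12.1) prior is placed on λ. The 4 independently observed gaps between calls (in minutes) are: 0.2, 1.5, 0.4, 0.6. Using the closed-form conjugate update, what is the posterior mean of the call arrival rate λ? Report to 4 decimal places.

0.6486

With a Gamma(shape α, rate β) prior on the exponential rate λ, the posterior after n observations with total T = Σxᵢ is Gamma(α+n, β+T).
Sum of observations T = 2.7 minutes; n = 4.
Posterior: Gamma(5.6+4, 12.1+2.7) = Gamma(9.6, 14.8).
Posterior mean of λ = α/β = 9.6/14.8 = 0.6486.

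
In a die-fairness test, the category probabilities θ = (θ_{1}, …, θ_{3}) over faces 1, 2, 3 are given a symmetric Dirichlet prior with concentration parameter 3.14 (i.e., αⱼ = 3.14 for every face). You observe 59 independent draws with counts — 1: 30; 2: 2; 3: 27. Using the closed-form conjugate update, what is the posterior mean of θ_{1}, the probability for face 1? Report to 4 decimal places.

The Dirichlet prior is conjugate to the Multinomial likelihood: each posterior αⱼ = prior αⱼ + observed count nⱼ.
Posterior concentration: (33.14, 5.14, 30.14), total = 68.42.
E[θ_{1}|data] = α_{1}/Σα = 33.14/68.42 = 0.4844.

0.4844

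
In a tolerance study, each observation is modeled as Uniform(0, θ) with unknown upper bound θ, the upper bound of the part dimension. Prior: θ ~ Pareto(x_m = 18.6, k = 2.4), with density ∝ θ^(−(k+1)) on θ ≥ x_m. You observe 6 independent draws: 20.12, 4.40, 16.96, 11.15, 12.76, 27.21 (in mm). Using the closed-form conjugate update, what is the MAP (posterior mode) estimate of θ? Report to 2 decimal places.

A Pareto(scale x_m, shape k) prior on the upper bound θ of Uniform(0, θ) is conjugate: posterior is Pareto(max(x_m, max xᵢ), k + n).
Sample maximum = 27.21; prior scale x_m = 18.6 → posterior scale = max = 27.21.
Posterior shape = 2.4 + 6 = 8.4.
The Pareto density is decreasing on [x_m, ∞), so the mode is x_m = 27.21.

27.21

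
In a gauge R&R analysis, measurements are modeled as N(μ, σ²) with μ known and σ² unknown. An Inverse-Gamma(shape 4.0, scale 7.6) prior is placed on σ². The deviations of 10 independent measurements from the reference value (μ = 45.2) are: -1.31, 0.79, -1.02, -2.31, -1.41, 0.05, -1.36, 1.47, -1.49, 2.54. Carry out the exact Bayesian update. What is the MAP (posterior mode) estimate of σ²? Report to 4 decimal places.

With known mean μ and an Inverse-Gamma(α, β) prior on σ², the Normal likelihood is conjugate: posterior is Inv-Gamma(α + n/2, β + Σ(xᵢ−μ)²/2).
Σ(xᵢ−μ)² = (-1.31)² + (0.79)² + (-1.02)² + (-2.31)² + (-1.41)² + (0.05)² + (-1.36)² + (1.47)² + (-1.49)² + (2.54)² = 23.3895.
Posterior: Inv-Gamma(4.0 + 10/2, 7.6 + 23.3895/2) = Inv-Gamma(9.00, 19.29475).
Mode = β/(α+1) = 19.29475/10.00 = 1.9295.

1.9295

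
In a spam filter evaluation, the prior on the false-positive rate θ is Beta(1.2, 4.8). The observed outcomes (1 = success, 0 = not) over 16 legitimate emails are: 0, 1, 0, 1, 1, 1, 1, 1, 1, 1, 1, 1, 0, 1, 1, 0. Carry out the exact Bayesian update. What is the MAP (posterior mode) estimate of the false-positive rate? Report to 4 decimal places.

0.6100

The Beta prior is conjugate to a Binomial/Bernoulli likelihood; the update adds successes to α and failures to β.
Posterior: Beta(α+k, β+n−k) = Beta(1.2+12, 4.8+4) = Beta(13.2, 8.8).
Mode of Beta(a,b) for a,b>1 is (a−1)/(a+b−2) = 12.2/20.0 = 0.6100.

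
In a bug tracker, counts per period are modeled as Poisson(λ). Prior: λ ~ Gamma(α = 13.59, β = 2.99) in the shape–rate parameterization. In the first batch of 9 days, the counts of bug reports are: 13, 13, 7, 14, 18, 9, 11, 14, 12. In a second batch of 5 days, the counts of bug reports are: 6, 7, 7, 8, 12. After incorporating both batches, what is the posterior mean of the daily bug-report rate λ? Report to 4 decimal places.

With a Gamma(shape α, rate β) prior, the Poisson likelihood is conjugate: the posterior is Gamma(α + ΣXᵢ, β + n).
Batch 1: sum of counts S = 111 over n = 9 days.
After batch 1: Gamma(α+S, β+n) = Gamma(13.59+111, 2.99+9) = Gamma(124.59, 11.99).
Batch 2: sum of counts S = 40 over n = 5 days.
After batch 2: Gamma(α+S, β+n) = Gamma(124.59+40, 11.99+5) = Gamma(164.59, 16.99).
Posterior mean = α/β = 164.59/16.99 = 9.6875.

9.6875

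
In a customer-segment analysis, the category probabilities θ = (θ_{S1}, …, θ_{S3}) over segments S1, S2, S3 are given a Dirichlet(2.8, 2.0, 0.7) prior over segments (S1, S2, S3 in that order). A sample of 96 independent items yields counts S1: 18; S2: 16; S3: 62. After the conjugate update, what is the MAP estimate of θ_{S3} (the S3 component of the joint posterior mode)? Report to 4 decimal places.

0.6264

The Dirichlet prior is conjugate to the Multinomial likelihood: each posterior αⱼ = prior αⱼ + observed count nⱼ.
Posterior concentration: (20.8, 18.0, 62.7), total = 101.5.
Joint mode component: (α_{S3}−1)/(Σα−K) = 61.7/98.5 = 0.6264.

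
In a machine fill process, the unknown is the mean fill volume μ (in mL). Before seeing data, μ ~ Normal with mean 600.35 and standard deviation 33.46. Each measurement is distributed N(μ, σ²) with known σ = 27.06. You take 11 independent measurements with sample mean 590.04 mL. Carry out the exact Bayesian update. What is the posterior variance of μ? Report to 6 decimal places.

62.831744

For Normal data with known variance σ², a Normal(μ₀, σ₀²) prior on μ is conjugate. Posterior precision = 1/σ₀² + n/σ²; posterior mean is the precision-weighted average of μ₀ and x̄.
σ₀² = 33.46² = 1119.5716, σ² = 27.06² = 732.2436; σ² + n·σ₀² = 732.2436 + 11·1119.5716 = 13047.5312.
Posterior precision = 1/σ₀² + n/σ² = 1/1119.5716 + 11/732.2436 = (σ² + n·σ₀²)/(σ₀²σ²) = 13047.5312/(1119.5716·732.2436); posterior variance σₙ² = σ₀²σ²/(σ² + n·σ₀²) = 1119.5716·732.2436/13047.5312 = 62.831744.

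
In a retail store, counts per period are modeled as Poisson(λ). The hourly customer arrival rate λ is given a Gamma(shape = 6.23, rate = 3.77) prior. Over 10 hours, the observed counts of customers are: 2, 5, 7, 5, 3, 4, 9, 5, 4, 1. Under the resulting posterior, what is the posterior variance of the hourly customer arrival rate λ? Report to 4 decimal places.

0.2702

With a Gamma(shape α, rate β) prior, the Poisson likelihood is conjugate: the posterior is Gamma(α + ΣXᵢ, β + n).
Sum of counts S = 45 over n = 10 hours.
Posterior: Gamma(α+S, β+n) = Gamma(6.23+45, 3.77+10) = Gamma(51.23, 13.77).
Var = α/β² = 51.23/13.77² = 0.2702.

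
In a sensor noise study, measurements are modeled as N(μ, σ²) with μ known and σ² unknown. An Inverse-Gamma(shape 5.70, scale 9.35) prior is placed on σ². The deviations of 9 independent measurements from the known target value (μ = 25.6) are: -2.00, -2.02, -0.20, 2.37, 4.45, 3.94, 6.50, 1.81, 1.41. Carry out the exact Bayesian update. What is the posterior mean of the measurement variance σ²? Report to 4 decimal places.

With known mean μ and an Inverse-Gamma(α, β) prior on σ², the Normal likelihood is conjugate: posterior is Inv-Gamma(α + n/2, β + Σ(xᵢ−μ)²/2).
Σ(xᵢ−μ)² = (-2.00)² + (-2.02)² + (-0.20)² + (2.37)² + (4.45)² + (3.94)² + (6.50)² + (1.81)² + (1.41)² = 96.5776.
Posterior: Inv-Gamma(5.70 + 9/2, 9.35 + 96.5776/2) = Inv-Gamma(10.20, 57.63880).
E[σ²|data] = β/(α−1) = 57.63880/9.20 = 6.2651.

6.2651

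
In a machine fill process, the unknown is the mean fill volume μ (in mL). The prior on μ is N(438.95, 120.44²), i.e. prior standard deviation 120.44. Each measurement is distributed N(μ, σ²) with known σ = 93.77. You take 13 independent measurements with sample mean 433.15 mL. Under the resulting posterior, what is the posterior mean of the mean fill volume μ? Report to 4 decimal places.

For Normal data with known variance σ², a Normal(μ₀, σ₀²) prior on μ is conjugate. Posterior precision = 1/σ₀² + n/σ²; posterior mean is the precision-weighted average of μ₀ and x̄.
n·x̄ = 13·433.15 = 5630.95.
σ₀² = 120.44² = 14505.7936, σ² = 93.77² = 8792.8129; σ² + n·σ₀² = 8792.8129 + 13·14505.7936 = 197368.1297.
Posterior mean = (μ₀/σ₀² + n·x̄/σ²)/(1/σ₀² + n/σ²) = (σ²·μ₀ + σ₀²·n·x̄)/(σ² + n·σ₀²) = (8792.8129·438.95 + 14505.7936·5630.95)/197368.1297 = 85541003.694375/197368.1297 = 433.4084.

433.4084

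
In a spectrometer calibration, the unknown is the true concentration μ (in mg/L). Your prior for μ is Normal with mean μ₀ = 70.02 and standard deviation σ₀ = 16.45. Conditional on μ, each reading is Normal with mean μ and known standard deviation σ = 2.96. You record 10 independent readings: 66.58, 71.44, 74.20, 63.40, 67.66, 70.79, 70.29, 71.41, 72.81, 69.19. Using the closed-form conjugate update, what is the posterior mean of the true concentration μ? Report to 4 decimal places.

For Normal data with known variance σ², a Normal(μ₀, σ₀²) prior on μ is conjugate. Posterior precision = 1/σ₀² + n/σ²; posterior mean is the precision-weighted average of μ₀ and x̄.
Σxᵢ = 66.58 + 71.44 + 74.20 + 63.40 + 67.66 + 70.79 + 70.29 + 71.41 + 72.81 + 69.19 = 697.77, so n·x̄ = 697.77.
σ₀² = 16.45² = 270.6025, σ² = 2.96² = 8.7616; σ² + n·σ₀² = 8.7616 + 10·270.6025 = 2714.7866.
Posterior mean = (μ₀/σ₀² + n·x̄/σ²)/(1/σ₀² + n/σ²) = (σ²·μ₀ + σ₀²·n·x̄)/(σ² + n·σ₀²) = (8.7616·70.02 + 270.6025·697.77)/2714.7866 = 189431.793657/2714.7866 = 69.7778.

69.7778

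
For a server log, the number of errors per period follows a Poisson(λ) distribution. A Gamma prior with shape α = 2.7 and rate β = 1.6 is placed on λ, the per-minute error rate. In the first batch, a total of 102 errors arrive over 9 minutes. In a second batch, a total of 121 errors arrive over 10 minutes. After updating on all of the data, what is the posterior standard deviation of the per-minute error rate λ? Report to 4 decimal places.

With a Gamma(shape α, rate β) prior, the Poisson likelihood is conjugate: the posterior is Gamma(α + ΣXᵢ, β + n).
After batch 1: Gamma(α+S, β+n) = Gamma(2.7+102, 1.6+9) = Gamma(104.7, 10.6).
After batch 2: Gamma(α+S, β+n) = Gamma(104.7+121, 10.6+10) = Gamma(225.7, 20.6).
SD = √α/β = √225.7/20.6 = 0.7293.

0.7293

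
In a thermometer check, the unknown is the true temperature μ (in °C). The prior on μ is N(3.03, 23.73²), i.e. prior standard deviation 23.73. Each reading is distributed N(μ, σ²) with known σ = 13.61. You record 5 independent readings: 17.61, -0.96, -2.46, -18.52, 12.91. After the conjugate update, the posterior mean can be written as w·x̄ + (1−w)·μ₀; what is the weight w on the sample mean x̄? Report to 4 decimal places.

0.9383

For Normal data with known variance σ², a Normal(μ₀, σ₀²) prior on μ is conjugate. Posterior precision = 1/σ₀² + n/σ²; posterior mean is the precision-weighted average of μ₀ and x̄.
σ₀² = 23.73² = 563.1129, σ² = 13.61² = 185.2321. Prior precision 1/σ₀² = 1/563.1129; data precision n/σ² = 5/185.2321.
w = (n/σ²)/(1/σ₀² + n/σ²) = n·σ₀²/(σ² + n·σ₀²) = 5·563.1129/(185.2321 + 5·563.1129) = 2815.5645/3000.7966 = 0.9383.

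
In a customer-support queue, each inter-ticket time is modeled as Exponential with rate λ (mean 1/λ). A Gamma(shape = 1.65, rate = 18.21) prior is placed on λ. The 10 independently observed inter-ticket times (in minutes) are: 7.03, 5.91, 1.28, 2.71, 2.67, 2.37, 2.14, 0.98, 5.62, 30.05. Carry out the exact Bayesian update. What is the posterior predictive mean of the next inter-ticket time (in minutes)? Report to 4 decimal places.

With a Gamma(shape α, rate β) prior on the exponential rate λ, the posterior after n observations with total T = Σxᵢ is Gamma(α+n, β+T).
Sum of observations T = 60.76 minutes; n = 10.
Posterior: Gamma(1.65+10, 18.21+60.76) = Gamma(11.65, 78.97).
The predictive distribution for the next observation is Lomax; its mean is β/(α−1) = 78.97/10.65 = 7.4150.

7.4150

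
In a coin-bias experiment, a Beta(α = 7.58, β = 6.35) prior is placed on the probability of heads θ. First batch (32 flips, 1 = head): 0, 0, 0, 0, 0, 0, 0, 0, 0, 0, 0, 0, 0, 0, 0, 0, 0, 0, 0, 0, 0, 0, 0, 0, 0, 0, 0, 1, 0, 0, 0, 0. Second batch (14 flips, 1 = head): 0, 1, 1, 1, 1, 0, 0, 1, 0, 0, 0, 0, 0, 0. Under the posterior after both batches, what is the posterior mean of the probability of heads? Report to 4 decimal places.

0.2266

The Beta prior is conjugate to a Binomial/Bernoulli likelihood; the update adds successes to α and failures to β.
After batch 1: Beta(7.58+1, 6.35+31) = Beta(8.58, 37.35).
After batch 2: Beta(8.58+5, 37.35+9) = Beta(13.58, 46.35).
Posterior mean = α/(α+β) = 13.58/59.93 = 0.2266.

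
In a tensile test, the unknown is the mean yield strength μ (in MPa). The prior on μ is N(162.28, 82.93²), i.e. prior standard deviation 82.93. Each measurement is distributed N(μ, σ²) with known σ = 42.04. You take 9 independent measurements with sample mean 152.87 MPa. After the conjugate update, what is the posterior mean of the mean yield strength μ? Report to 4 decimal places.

153.1312

For Normal data with known variance σ², a Normal(μ₀, σ₀²) prior on μ is conjugate. Posterior precision = 1/σ₀² + n/σ²; posterior mean is the precision-weighted average of μ₀ and x̄.
n·x̄ = 9·152.87 = 1375.83.
σ₀² = 82.93² = 6877.3849, σ² = 42.04² = 1767.3616; σ² + n·σ₀² = 1767.3616 + 9·6877.3849 = 63663.8257.
Posterior mean = (μ₀/σ₀² + n·x̄/σ²)/(1/σ₀² + n/σ²) = (σ²·μ₀ + σ₀²·n·x̄)/(σ² + n·σ₀²) = (1767.3616·162.28 + 6877.3849·1375.83)/63663.8257 = 9748919.907415/63663.8257 = 153.1312.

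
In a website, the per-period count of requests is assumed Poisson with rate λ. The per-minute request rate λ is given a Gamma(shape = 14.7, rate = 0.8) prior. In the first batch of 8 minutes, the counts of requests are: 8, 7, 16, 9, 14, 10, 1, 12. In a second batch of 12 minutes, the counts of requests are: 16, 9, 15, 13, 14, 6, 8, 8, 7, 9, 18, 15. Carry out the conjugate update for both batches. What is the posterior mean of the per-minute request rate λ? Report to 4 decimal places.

11.0433

With a Gamma(shape α, rate β) prior, the Poisson likelihood is conjugate: the posterior is Gamma(α + ΣXᵢ, β + n).
Batch 1: sum of counts S = 77 over n = 8 minutes.
After batch 1: Gamma(α+S, β+n) = Gamma(14.7+77, 0.8+8) = Gamma(91.7, 8.8).
Batch 2: sum of counts S = 138 over n = 12 minutes.
After batch 2: Gamma(α+S, β+n) = Gamma(91.7+138, 8.8+12) = Gamma(229.7, 20.8).
Posterior mean = α/β = 229.7/20.8 = 11.0433.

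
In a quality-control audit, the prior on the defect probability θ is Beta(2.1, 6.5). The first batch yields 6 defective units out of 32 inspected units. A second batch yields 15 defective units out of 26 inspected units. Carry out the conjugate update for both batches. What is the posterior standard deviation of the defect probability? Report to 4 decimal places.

0.0579

The Beta prior is conjugate to a Binomial/Bernoulli likelihood; the update adds successes to α and failures to β.
After batch 1: Beta(2.1+6, 6.5+26) = Beta(8.1, 32.5).
After batch 2: Beta(8.1+15, 32.5+11) = Beta(23.1, 43.5).
Var = αβ/((α+β)²(α+β+1)) = 23.1·43.5/(66.6²·67.6) = 0.00335124; SD = √0.00335124 = 0.0579.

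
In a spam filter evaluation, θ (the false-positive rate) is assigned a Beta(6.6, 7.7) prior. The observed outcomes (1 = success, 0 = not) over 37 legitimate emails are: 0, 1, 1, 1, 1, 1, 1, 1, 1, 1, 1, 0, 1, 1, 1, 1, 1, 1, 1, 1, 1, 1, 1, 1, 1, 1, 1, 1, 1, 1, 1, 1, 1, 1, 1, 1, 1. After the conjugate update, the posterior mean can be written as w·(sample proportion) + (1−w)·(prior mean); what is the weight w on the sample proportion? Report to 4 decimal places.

The Beta prior is conjugate to a Binomial/Bernoulli likelihood; the update adds successes to α and failures to β.
Posterior mean = (α₀+k)/(α₀+β₀+n) = [n/(α₀+β₀+n)]·(k/n) + [(α₀+β₀)/(α₀+β₀+n)]·α₀/(α₀+β₀), so only n and the prior enter the weight.
The weight on the data is w = n/(α₀+β₀+n) = 37/(6.6+7.7+37) = 37/51.3 = 0.7212.

0.7212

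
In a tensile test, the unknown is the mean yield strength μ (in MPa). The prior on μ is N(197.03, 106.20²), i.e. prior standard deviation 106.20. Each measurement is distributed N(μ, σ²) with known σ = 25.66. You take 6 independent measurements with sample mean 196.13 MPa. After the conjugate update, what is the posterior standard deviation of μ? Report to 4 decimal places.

For Normal data with known variance σ², a Normal(μ₀, σ₀²) prior on μ is conjugate. Posterior precision = 1/σ₀² + n/σ²; posterior mean is the precision-weighted average of μ₀ and x̄.
σ₀² = 106.20² = 11278.44, σ² = 25.66² = 658.4356; σ² + n·σ₀² = 658.4356 + 6·11278.44 = 68329.0756.
Posterior precision = 1/σ₀² + n/σ² = 1/11278.44 + 6/658.4356 = (σ² + n·σ₀²)/(σ₀²σ²) = 68329.0756/(11278.44·658.4356); posterior variance σₙ² = σ₀²σ²/(σ² + n·σ₀²) = 11278.44·658.4356/68329.0756 = 108.681792.
Posterior SD = √σₙ² = √(11278.44·658.4356/68329.0756) = 10.4251.

10.4251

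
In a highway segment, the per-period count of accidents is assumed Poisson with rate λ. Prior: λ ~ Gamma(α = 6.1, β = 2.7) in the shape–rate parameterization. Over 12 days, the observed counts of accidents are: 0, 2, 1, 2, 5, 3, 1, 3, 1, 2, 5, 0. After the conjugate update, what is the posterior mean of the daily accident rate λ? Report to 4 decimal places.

With a Gamma(shape α, rate β) prior, the Poisson likelihood is conjugate: the posterior is Gamma(α + ΣXᵢ, β + n).
Sum of counts S = 25 over n = 12 days.
Posterior: Gamma(α+S, β+n) = Gamma(6.1+25, 2.7+12) = Gamma(31.1, 14.7).
Posterior mean = α/β = 31.1/14.7 = 2.1156.

2.1156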